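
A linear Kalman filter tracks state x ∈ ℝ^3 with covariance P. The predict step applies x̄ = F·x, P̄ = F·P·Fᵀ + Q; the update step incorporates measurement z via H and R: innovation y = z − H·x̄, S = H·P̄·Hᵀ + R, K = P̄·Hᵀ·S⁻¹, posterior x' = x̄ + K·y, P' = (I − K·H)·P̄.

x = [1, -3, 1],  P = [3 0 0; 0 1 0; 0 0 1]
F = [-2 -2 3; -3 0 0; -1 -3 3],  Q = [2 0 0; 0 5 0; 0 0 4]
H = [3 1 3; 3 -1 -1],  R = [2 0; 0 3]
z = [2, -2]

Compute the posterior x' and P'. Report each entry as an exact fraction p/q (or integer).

x' = [-27866/19789, -276611/39578, 174903/39578]
P' = [11349/19789 49701/19789 -26382/19789; 49701/19789 643483/39578 -309301/39578; -26382/19789 -309301/39578 160021/39578]

x̄ = F·x = [7, -3, 11]
P̄ = F·P·Fᵀ + Q = [27 18 21; 18 32 9; 21 9 25]
y = z − H·x̄ = [-49, -15]
S = H·P̄·Hᵀ + R = [1042 226; 226 87]
K = P̄·Hᵀ·S⁻¹ = [2301/19789 3576/19789; 6893/39578 -5996/19789; 6235/39578 -1502/19789]
x' = x̄ + K·y = [-27866/19789, -276611/39578, 174903/39578]
P' = (I − K·H)·P̄ = [11349/19789 49701/19789 -26382/19789; 49701/19789 643483/39578 -309301/39578; -26382/19789 -309301/39578 160021/39578]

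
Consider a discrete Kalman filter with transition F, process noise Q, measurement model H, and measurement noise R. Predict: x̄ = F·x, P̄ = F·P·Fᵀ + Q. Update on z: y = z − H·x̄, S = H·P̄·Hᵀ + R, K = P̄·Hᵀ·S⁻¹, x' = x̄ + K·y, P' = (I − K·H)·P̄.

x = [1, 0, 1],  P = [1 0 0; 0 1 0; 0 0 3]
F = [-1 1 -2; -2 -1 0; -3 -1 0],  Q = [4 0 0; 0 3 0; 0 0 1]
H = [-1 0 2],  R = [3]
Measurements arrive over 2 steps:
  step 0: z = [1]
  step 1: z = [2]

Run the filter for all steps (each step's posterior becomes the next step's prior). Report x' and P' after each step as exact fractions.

step 0: x̄ = F·x = [-3, -2, -3]
step 0: P̄ = F·P·Fᵀ + Q = [18 1 2; 1 8 7; 2 7 11]
step 0: y = z − H·x̄ = [4]
step 0: S = H·P̄·Hᵀ + R = [57]
step 0: K = P̄·Hᵀ·S⁻¹ = [-14/57; 13/57; 20/57]
step 0: x' = x̄ + K·y = [-227/57, -62/57, -91/57]
step 0: P' = (I − K·H)·P̄ = [830/57 239/57 394/57; 239/57 287/57 139/57; 394/57 139/57 227/57]
step 1: x̄ = F·x = [347/57, 172/19, 743/57]
step 1: P̄ = F·P·Fᵀ + Q = [2795/57 996/19 4367/57; 996/19 1578/19 2154/19; 4367/57 2154/19 9248/57]
step 1: y = z − H·x̄ = [-1025/57]
step 1: S = H·P̄·Hᵀ + R = [22490/57]
step 1: K = P̄·Hᵀ·S⁻¹ = [5939/22490; 4968/11245; 14129/22490]
step 1: x' = x̄ + K·y = [6023/4498, 2492/2249, 7817/4498]
step 1: P' = (I − K·H)·P̄ = [483997/22490 71844/11245 250907/22490; 71844/11245 67926/11245 43374/11245; 250907/22490 43374/11245 146647/22490]

step 0: x' = [-227/57, -62/57, -91/57], P' = [830/57 239/57 394/57; 239/57 287/57 139/57; 394/57 139/57 227/57]
step 1: x' = [6023/4498, 2492/2249, 7817/4498], P' = [483997/22490 71844/11245 250907/22490; 71844/11245 67926/11245 43374/11245; 250907/22490 43374/11245 146647/22490]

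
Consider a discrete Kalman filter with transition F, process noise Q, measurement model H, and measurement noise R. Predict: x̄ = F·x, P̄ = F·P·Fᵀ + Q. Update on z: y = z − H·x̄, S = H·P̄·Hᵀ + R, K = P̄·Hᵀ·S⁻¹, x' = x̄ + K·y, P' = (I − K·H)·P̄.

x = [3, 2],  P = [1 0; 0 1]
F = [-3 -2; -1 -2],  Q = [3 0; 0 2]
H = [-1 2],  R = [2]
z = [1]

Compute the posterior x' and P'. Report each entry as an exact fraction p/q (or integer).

x̄ = F·x = [-13, -7]
P̄ = F·P·Fᵀ + Q = [16 7; 7 7]
y = z − H·x̄ = [2]
S = H·P̄·Hᵀ + R = [18]
K = P̄·Hᵀ·S⁻¹ = [-1/9; 7/18]
x' = x̄ + K·y = [-119/9, -56/9]
P' = (I − K·H)·P̄ = [142/9 70/9; 70/9 77/18]

x' = [-119/9, -56/9]
P' = [142/9 70/9; 70/9 77/18]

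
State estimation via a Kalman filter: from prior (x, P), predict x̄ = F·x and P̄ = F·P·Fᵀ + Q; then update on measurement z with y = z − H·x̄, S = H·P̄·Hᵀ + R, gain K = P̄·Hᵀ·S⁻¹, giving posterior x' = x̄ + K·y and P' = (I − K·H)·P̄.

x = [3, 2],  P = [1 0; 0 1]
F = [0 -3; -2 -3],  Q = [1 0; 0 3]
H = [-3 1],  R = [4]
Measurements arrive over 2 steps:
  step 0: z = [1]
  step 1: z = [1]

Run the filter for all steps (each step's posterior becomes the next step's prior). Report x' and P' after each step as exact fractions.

step 0: x̄ = F·x = [-6, -12]
step 0: P̄ = F·P·Fᵀ + Q = [10 9; 9 16]
step 0: y = z − H·x̄ = [-5]
step 0: S = H·P̄·Hᵀ + R = [56]
step 0: K = P̄·Hᵀ·S⁻¹ = [-3/8; -11/56]
step 0: x' = x̄ + K·y = [-33/8, -617/56]
step 0: P' = (I − K·H)·P̄ = [17/8 39/8; 39/8 775/56]
step 1: x̄ = F·x = [1851/56, 2313/56]
step 1: P̄ = F·P·Fᵀ + Q = [7031/56 8613/56; 8613/56 10895/56]
step 1: y = z − H·x̄ = [412/7]
step 1: S = H·P̄·Hᵀ + R = [2840/7]
step 1: K = P̄·Hᵀ·S⁻¹ = [-39/71; -467/710]
step 1: x' = x̄ + K·y = [411/568, 7357/2840]
step 1: P' = (I − K·H)·P̄ = [1783/568 4101/568; 4101/568 54043/2840]

step 0: x' = [-33/8, -617/56], P' = [17/8 39/8; 39/8 775/56]
step 1: x' = [411/568, 7357/2840], P' = [1783/568 4101/568; 4101/568 54043/2840]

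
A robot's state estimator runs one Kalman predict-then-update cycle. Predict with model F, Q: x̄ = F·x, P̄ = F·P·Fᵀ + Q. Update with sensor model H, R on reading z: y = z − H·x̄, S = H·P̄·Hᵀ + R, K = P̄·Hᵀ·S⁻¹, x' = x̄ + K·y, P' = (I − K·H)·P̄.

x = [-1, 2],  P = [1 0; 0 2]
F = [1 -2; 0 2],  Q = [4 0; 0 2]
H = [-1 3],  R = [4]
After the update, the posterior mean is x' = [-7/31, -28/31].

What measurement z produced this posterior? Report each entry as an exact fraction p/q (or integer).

z = [-3]

x̄ = F·x = [-5, 4]
P̄ = F·P·Fᵀ + Q = [13 -8; -8 10]
S = H·P̄·Hᵀ + R = [155]
K = P̄·Hᵀ·S⁻¹ = [-37/155; 38/155]
x' − x̄ = [148/31, -152/31] = K·y
y = (KᵀK)⁻¹·Kᵀ·(x' − x̄) = [-20]
z = y + H·x̄ = [-20] + [17] = [-3]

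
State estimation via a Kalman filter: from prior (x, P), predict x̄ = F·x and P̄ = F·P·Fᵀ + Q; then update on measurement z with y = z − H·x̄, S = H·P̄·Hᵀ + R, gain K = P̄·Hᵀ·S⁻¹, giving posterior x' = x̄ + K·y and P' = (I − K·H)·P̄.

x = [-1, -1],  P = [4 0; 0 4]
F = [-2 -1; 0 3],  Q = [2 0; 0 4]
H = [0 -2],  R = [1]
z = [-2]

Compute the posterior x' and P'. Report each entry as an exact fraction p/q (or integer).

x̄ = F·x = [3, -3]
P̄ = F·P·Fᵀ + Q = [22 -12; -12 40]
y = z − H·x̄ = [-8]
S = H·P̄·Hᵀ + R = [161]
K = P̄·Hᵀ·S⁻¹ = [24/161; -80/161]
x' = x̄ + K·y = [291/161, 157/161]
P' = (I − K·H)·P̄ = [2966/161 -12/161; -12/161 40/161]

x' = [291/161, 157/161]
P' = [2966/161 -12/161; -12/161 40/161]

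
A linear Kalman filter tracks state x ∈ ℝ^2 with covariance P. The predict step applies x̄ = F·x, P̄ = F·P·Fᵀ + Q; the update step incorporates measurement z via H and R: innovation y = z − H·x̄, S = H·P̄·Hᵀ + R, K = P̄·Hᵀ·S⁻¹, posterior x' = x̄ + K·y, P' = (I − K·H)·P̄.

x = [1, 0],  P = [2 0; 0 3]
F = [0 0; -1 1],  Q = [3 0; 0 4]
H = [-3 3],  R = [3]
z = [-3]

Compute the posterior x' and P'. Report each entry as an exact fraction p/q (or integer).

x' = [0, -1]
P' = [84/37 81/37; 81/37 90/37]

x̄ = F·x = [0, -1]
P̄ = F·P·Fᵀ + Q = [3 0; 0 9]
y = z − H·x̄ = [0]
S = H·P̄·Hᵀ + R = [111]
K = P̄·Hᵀ·S⁻¹ = [-3/37; 9/37]
x' = x̄ + K·y = [0, -1]
P' = (I − K·H)·P̄ = [84/37 81/37; 81/37 90/37]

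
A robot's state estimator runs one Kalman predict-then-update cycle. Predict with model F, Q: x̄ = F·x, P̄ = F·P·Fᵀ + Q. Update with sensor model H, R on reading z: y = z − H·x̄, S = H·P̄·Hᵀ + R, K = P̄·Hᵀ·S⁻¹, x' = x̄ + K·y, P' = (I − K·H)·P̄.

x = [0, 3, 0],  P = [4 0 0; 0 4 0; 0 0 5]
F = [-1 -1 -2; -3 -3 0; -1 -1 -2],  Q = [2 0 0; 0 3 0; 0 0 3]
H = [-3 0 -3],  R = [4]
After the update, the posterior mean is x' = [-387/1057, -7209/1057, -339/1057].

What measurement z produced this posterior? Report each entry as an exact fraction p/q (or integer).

x̄ = F·x = [-3, -9, -3]
P̄ = F·P·Fᵀ + Q = [30 24 28; 24 75 24; 28 24 31]
S = H·P̄·Hᵀ + R = [1057]
K = P̄·Hᵀ·S⁻¹ = [-174/1057; -144/1057; -177/1057]
x' − x̄ = [2784/1057, 2304/1057, 2832/1057] = K·y
y = (KᵀK)⁻¹·Kᵀ·(x' − x̄) = [-16]
z = y + H·x̄ = [-16] + [18] = [2]

z = [2]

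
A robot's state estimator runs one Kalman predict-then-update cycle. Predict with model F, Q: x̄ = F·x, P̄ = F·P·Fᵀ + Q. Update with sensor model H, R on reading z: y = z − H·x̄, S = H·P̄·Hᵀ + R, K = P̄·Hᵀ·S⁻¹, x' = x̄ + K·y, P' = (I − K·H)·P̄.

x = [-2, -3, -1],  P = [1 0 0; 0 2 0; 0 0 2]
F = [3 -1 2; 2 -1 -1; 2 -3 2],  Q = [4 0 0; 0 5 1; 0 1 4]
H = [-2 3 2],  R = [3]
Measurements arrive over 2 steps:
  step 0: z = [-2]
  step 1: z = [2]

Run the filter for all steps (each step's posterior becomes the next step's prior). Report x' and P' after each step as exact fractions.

step 0: x' = [-307/56, -405/112, -15/16], P' = [1279/56 313/112 299/16; 313/112 887/224 -91/32; 299/16 -91/32 745/32]
step 1: x' = [-45069/2549, -18821/2549, -14171/2549], P' = [4657869/10196 405497/5098 3452223/10196; 405497/5098 62811/2549 218837/5098; 3452223/10196 218837/5098 2808717/10196]

step 0: x̄ = F·x = [-5, 0, 3]
step 0: P̄ = F·P·Fᵀ + Q = [23 4 20; 4 13 7; 20 7 34]
step 0: y = z − H·x̄ = [-18]
step 0: S = H·P̄·Hᵀ + R = [224]
step 0: K = P̄·Hᵀ·S⁻¹ = [3/112; 45/224; 7/32]
step 0: x' = x̄ + K·y = [-307/56, -405/112, -15/16]
step 0: P' = (I − K·H)·P̄ = [1279/56 313/112 299/16; 313/112 887/224 -91/32; 299/16 -91/32 745/32]
step 1: x̄ = F·x = [-1647/112, -359/56, -223/112]
step 1: P̄ = F·P·Fᵀ + Q = [117711/224 11423/112 94287/224; 11423/112 1791/56 7823/112; 94287/224 7823/112 83823/224]
step 1: y = z − H·x̄ = [-235/56]
step 1: S = H·P̄·Hᵀ + R = [7647/56]
step 1: K = P̄·Hᵀ·S⁻¹ = [3615/5098; 591/2549; 4335/5098]
step 1: x' = x̄ + K·y = [-45069/2549, -18821/2549, -14171/2549]
step 1: P' = (I − K·H)·P̄ = [4657869/10196 405497/5098 3452223/10196; 405497/5098 62811/2549 218837/5098; 3452223/10196 218837/5098 2808717/10196]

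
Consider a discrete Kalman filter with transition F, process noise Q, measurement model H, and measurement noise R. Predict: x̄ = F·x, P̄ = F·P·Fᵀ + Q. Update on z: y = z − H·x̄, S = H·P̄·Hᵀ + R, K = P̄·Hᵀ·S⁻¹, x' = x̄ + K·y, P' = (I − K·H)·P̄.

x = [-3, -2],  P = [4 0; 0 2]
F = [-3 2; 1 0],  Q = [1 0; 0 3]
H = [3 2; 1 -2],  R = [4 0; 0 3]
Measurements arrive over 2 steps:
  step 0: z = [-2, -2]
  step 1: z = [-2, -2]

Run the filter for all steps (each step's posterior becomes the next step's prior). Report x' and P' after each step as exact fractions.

step 0: x̄ = F·x = [5, -3]
step 0: P̄ = F·P·Fᵀ + Q = [45 -12; -12 7]
step 0: y = z − H·x̄ = [-11, -13]
step 0: S = H·P̄·Hᵀ + R = [293 155; 155 124]
step 0: K = P̄·Hᵀ·S⁻¹ = [99/397 3012/12307; 42/397 -4208/12307]
step 0: x' = x̄ + K·y = [-11380/12307, 3461/12307]
step 0: P' = (I − K·H)·P̄ = [5328/12307 -1854/12307; -1854/12307 5385/12307]
step 1: x̄ = F·x = [41062/12307, -11380/12307]
step 1: P̄ = F·P·Fᵀ + Q = [104047/12307 -19692/12307; -19692/12307 42249/12307]
step 1: y = z − H·x̄ = [-125040/12307, -88436/12307]
step 1: S = H·P̄·Hᵀ + R = [918343/12307 221913/12307; 221913/12307 388732/12307]
step 1: K = P̄·Hᵀ·S⁻¹ = [6029103/25005601 5784556/25005601; 2681682/25005601 -8233008/25005601]
step 1: x' = x̄ + K·y = [-19392382/25005601, 8792804/25005601]
step 1: P' = (I − K·H)·P̄ = [10367520/25005601 -3493074/25005601; -3493074/25005601 10602975/25005601]

step 0: x' = [-11380/12307, 3461/12307], P' = [5328/12307 -1854/12307; -1854/12307 5385/12307]
step 1: x' = [-19392382/25005601, 8792804/25005601], P' = [10367520/25005601 -3493074/25005601; -3493074/25005601 10602975/25005601]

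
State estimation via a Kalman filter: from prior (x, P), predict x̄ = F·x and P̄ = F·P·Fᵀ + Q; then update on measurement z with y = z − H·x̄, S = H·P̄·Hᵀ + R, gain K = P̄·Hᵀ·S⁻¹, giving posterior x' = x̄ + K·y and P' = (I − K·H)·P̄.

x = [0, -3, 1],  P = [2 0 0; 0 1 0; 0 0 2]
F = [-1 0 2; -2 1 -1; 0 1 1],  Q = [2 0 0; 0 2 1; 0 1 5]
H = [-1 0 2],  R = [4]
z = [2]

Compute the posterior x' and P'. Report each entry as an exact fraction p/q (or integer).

x̄ = F·x = [2, -4, -2]
P̄ = F·P·Fᵀ + Q = [12 0 4; 0 13 0; 4 0 8]
y = z − H·x̄ = [8]
S = H·P̄·Hᵀ + R = [32]
K = P̄·Hᵀ·S⁻¹ = [-1/8; 0; 3/8]
x' = x̄ + K·y = [1, -4, 1]
P' = (I − K·H)·P̄ = [23/2 0 11/2; 0 13 0; 11/2 0 7/2]

x' = [1, -4, 1]
P' = [23/2 0 11/2; 0 13 0; 11/2 0 7/2]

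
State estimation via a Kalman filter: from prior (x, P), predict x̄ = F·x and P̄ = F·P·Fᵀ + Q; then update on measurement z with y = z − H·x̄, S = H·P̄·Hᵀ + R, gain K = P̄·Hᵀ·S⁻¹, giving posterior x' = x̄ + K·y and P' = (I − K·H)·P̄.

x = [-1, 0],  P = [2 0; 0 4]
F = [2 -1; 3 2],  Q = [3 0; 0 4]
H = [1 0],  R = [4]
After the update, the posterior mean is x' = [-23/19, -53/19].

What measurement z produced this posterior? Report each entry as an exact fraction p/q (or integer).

z = [-1]

x̄ = F·x = [-2, -3]
P̄ = F·P·Fᵀ + Q = [15 4; 4 38]
S = H·P̄·Hᵀ + R = [19]
K = P̄·Hᵀ·S⁻¹ = [15/19; 4/19]
x' − x̄ = [15/19, 4/19] = K·y
y = (KᵀK)⁻¹·Kᵀ·(x' − x̄) = [1]
z = y + H·x̄ = [1] + [-2] = [-1]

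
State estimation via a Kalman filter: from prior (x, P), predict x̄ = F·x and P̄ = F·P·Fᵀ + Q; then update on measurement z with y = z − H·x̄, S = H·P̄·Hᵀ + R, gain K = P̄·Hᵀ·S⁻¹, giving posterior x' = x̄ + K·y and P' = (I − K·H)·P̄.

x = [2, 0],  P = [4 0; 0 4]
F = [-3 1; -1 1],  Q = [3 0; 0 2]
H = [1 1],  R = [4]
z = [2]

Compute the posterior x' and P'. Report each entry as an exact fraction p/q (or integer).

x' = [56/89, 82/89]
P' = [346/89 -110/89; -110/89 214/89]

x̄ = F·x = [-6, -2]
P̄ = F·P·Fᵀ + Q = [43 16; 16 10]
y = z − H·x̄ = [10]
S = H·P̄·Hᵀ + R = [89]
K = P̄·Hᵀ·S⁻¹ = [59/89; 26/89]
x' = x̄ + K·y = [56/89, 82/89]
P' = (I − K·H)·P̄ = [346/89 -110/89; -110/89 214/89]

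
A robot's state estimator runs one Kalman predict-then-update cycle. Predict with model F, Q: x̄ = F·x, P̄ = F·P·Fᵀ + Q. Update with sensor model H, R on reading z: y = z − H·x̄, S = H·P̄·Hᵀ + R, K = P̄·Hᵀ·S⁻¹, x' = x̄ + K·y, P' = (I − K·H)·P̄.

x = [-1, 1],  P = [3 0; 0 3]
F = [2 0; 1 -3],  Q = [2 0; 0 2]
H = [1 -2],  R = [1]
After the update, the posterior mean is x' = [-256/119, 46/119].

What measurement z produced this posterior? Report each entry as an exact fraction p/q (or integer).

x̄ = F·x = [-2, -4]
P̄ = F·P·Fᵀ + Q = [14 6; 6 32]
S = H·P̄·Hᵀ + R = [119]
K = P̄·Hᵀ·S⁻¹ = [2/119; -58/119]
x' − x̄ = [-18/119, 522/119] = K·y
y = (KᵀK)⁻¹·Kᵀ·(x' − x̄) = [-9]
z = y + H·x̄ = [-9] + [6] = [-3]

z = [-3]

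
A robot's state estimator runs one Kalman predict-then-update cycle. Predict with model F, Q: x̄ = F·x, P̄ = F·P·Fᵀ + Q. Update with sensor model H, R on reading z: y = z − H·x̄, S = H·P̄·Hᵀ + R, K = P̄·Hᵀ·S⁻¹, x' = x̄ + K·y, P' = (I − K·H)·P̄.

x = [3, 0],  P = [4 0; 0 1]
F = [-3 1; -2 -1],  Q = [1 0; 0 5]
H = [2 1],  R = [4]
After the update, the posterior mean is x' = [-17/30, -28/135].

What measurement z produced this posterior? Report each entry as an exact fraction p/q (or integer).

x̄ = F·x = [-9, -6]
P̄ = F·P·Fᵀ + Q = [38 23; 23 22]
S = H·P̄·Hᵀ + R = [270]
K = P̄·Hᵀ·S⁻¹ = [11/30; 34/135]
x' − x̄ = [253/30, 782/135] = K·y
y = (KᵀK)⁻¹·Kᵀ·(x' − x̄) = [23]
z = y + H·x̄ = [23] + [-24] = [-1]

z = [-1]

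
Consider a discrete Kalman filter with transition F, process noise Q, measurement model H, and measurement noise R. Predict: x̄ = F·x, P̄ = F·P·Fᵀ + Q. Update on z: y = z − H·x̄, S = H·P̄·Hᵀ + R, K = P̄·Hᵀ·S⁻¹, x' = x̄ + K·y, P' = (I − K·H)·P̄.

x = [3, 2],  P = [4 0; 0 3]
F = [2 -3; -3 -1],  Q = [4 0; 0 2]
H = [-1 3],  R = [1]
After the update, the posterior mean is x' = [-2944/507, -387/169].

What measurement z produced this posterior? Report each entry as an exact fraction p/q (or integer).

x̄ = F·x = [0, -11]
P̄ = F·P·Fᵀ + Q = [47 -15; -15 41]
S = H·P̄·Hᵀ + R = [507]
K = P̄·Hᵀ·S⁻¹ = [-92/507; 46/169]
x' − x̄ = [-2944/507, 1472/169] = K·y
y = (KᵀK)⁻¹·Kᵀ·(x' − x̄) = [32]
z = y + H·x̄ = [32] + [-33] = [-1]

z = [-1]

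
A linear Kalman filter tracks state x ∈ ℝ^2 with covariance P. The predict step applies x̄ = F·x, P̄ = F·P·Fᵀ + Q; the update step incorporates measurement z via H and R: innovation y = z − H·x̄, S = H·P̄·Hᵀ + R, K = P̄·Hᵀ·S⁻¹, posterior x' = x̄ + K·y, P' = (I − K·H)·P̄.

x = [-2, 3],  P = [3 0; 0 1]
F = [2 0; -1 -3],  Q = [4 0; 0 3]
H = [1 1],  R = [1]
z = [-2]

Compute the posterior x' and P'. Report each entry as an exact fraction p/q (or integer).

x' = [1/2, -59/20]
P' = [11 -21/2; -21/2 219/20]

x̄ = F·x = [-4, -7]
P̄ = F·P·Fᵀ + Q = [16 -6; -6 15]
y = z − H·x̄ = [9]
S = H·P̄·Hᵀ + R = [20]
K = P̄·Hᵀ·S⁻¹ = [1/2; 9/20]
x' = x̄ + K·y = [1/2, -59/20]
P' = (I − K·H)·P̄ = [11 -21/2; -21/2 219/20]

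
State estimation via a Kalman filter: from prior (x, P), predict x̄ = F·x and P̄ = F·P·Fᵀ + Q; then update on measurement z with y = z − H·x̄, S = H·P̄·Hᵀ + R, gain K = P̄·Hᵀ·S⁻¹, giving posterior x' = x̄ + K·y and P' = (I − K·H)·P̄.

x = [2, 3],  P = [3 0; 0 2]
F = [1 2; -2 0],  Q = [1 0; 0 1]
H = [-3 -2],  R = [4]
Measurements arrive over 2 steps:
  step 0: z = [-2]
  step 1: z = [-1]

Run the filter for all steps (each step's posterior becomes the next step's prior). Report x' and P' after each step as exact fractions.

step 0: x' = [100/23, -120/23], P' = [132/23 -186/23; -186/23 283/23]
step 1: x' = [16109/12943, -19378/12943], P' = [14136/12943 -16026/12943; -16026/12943 29123/12943]

step 0: x̄ = F·x = [8, -4]
step 0: P̄ = F·P·Fᵀ + Q = [12 -6; -6 13]
step 0: y = z − H·x̄ = [14]
step 0: S = H·P̄·Hᵀ + R = [92]
step 0: K = P̄·Hᵀ·S⁻¹ = [-6/23; -2/23]
step 0: x' = x̄ + K·y = [100/23, -120/23]
step 0: P' = (I − K·H)·P̄ = [132/23 -186/23; -186/23 283/23]
step 1: x̄ = F·x = [-140/23, -200/23]
step 1: P̄ = F·P·Fᵀ + Q = [543/23 480/23; 480/23 551/23]
step 1: y = z − H·x̄ = [-843/23]
step 1: S = H·P̄·Hᵀ + R = [12943/23]
step 1: K = P̄·Hᵀ·S⁻¹ = [-2589/12943; -2542/12943]
step 1: x' = x̄ + K·y = [16109/12943, -19378/12943]
step 1: P' = (I − K·H)·P̄ = [14136/12943 -16026/12943; -16026/12943 29123/12943]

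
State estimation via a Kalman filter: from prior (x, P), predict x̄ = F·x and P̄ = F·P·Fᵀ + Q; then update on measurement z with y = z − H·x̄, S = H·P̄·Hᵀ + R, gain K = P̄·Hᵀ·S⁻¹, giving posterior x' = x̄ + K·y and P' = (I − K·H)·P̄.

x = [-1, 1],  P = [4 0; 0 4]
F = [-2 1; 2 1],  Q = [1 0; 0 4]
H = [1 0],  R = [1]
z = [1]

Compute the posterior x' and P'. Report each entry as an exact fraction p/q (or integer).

x̄ = F·x = [3, -1]
P̄ = F·P·Fᵀ + Q = [21 -12; -12 24]
y = z − H·x̄ = [-2]
S = H·P̄·Hᵀ + R = [22]
K = P̄·Hᵀ·S⁻¹ = [21/22; -6/11]
x' = x̄ + K·y = [12/11, 1/11]
P' = (I − K·H)·P̄ = [21/22 -6/11; -6/11 192/11]

x' = [12/11, 1/11]
P' = [21/22 -6/11; -6/11 192/11]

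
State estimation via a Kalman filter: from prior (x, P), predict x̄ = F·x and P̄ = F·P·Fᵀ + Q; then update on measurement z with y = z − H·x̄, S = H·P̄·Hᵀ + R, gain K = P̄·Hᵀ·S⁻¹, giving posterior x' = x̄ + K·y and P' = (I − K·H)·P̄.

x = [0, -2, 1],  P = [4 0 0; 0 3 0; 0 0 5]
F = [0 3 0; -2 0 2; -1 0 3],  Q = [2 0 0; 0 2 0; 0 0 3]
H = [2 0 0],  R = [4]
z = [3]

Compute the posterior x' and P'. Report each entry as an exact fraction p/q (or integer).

x̄ = F·x = [-6, 2, 3]
P̄ = F·P·Fᵀ + Q = [29 0 0; 0 38 38; 0 38 52]
y = z − H·x̄ = [15]
S = H·P̄·Hᵀ + R = [120]
K = P̄·Hᵀ·S⁻¹ = [29/60; 0; 0]
x' = x̄ + K·y = [5/4, 2, 3]
P' = (I − K·H)·P̄ = [29/30 0 0; 0 38 38; 0 38 52]

x' = [5/4, 2, 3]
P' = [29/30 0 0; 0 38 38; 0 38 52]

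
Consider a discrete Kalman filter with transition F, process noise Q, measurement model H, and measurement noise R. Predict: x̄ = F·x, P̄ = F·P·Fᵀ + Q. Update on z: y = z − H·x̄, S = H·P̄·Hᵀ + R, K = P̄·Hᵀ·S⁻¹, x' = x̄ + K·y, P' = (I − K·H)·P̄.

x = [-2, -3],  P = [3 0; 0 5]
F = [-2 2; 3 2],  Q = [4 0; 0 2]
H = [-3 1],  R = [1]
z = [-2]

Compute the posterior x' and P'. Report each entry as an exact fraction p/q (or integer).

x' = [-574/181, -2086/181]
P' = [898/181 2641/181; 2641/181 15889/362]

x̄ = F·x = [-2, -12]
P̄ = F·P·Fᵀ + Q = [36 2; 2 49]
y = z − H·x̄ = [4]
S = H·P̄·Hᵀ + R = [362]
K = P̄·Hᵀ·S⁻¹ = [-53/181; 43/362]
x' = x̄ + K·y = [-574/181, -2086/181]
P' = (I − K·H)·P̄ = [898/181 2641/181; 2641/181 15889/362]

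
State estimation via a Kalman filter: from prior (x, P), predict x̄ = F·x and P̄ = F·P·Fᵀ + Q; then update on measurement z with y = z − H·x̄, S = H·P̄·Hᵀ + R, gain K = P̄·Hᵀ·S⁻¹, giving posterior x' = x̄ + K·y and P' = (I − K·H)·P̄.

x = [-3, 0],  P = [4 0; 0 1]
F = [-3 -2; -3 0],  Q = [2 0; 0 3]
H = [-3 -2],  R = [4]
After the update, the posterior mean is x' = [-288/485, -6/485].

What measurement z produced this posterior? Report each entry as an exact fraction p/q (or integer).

z = [2]

x̄ = F·x = [9, 9]
P̄ = F·P·Fᵀ + Q = [42 36; 36 39]
S = H·P̄·Hᵀ + R = [970]
K = P̄·Hᵀ·S⁻¹ = [-99/485; -93/485]
x' − x̄ = [-4653/485, -4371/485] = K·y
y = (KᵀK)⁻¹·Kᵀ·(x' − x̄) = [47]
z = y + H·x̄ = [47] + [-45] = [2]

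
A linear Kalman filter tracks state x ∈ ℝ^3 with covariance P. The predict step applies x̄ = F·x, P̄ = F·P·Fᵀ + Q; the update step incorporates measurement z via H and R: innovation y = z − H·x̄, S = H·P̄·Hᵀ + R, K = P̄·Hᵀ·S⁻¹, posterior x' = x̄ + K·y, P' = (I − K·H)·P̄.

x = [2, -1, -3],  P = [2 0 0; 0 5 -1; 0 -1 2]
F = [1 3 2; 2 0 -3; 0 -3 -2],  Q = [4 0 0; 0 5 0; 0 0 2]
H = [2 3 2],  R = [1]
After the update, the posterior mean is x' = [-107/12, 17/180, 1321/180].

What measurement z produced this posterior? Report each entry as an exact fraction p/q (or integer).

z = [-3]

x̄ = F·x = [-7, 13, 9]
P̄ = F·P·Fᵀ + Q = [47 1 -41; 1 31 3; -41 3 43]
S = H·P̄·Hᵀ + R = [360]
K = P̄·Hᵀ·S⁻¹ = [1/24; 101/360; 13/360]
x' − x̄ = [-23/12, -2323/180, -299/180] = K·y
y = (KᵀK)⁻¹·Kᵀ·(x' − x̄) = [-46]
z = y + H·x̄ = [-46] + [43] = [-3]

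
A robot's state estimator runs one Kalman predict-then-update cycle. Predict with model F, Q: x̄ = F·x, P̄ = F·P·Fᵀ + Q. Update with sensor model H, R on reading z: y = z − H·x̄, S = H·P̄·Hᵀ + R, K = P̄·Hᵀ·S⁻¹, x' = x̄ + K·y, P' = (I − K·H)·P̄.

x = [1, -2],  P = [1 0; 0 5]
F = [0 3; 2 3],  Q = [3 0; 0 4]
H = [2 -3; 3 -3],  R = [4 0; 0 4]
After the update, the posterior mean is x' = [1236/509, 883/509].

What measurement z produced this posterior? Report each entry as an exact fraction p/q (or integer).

x̄ = F·x = [-6, -4]
P̄ = F·P·Fᵀ + Q = [48 45; 45 53]
S = H·P̄·Hᵀ + R = [133 90; 90 103]
K = P̄·Hᵀ·S⁻¹ = [-4827/5599 4707/5599; -4947/5599 3018/5599]
x' − x̄ = [4290/509, 2919/509] = K·y
y = (KᵀK)⁻¹·Kᵀ·(x' − x̄) = [-1, 9]
z = y + H·x̄ = [-1, 9] + [0, -6] = [-1, 3]

z = [-1, 3]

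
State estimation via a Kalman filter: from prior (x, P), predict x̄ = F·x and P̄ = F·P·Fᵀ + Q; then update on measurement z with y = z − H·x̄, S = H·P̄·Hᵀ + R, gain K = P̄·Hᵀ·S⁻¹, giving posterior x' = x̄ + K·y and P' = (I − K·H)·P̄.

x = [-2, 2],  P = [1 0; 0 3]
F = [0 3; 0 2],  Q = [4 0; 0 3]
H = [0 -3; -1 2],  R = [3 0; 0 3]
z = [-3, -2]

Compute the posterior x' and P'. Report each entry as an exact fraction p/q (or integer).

x' = [532/145, 299/290]
P' = [963/290 84/145; 84/145 93/290]

x̄ = F·x = [6, 4]
P̄ = F·P·Fᵀ + Q = [31 18; 18 15]
y = z − H·x̄ = [9, -4]
S = H·P̄·Hᵀ + R = [138 -36; -36 22]
K = P̄·Hᵀ·S⁻¹ = [-84/145 -209/290; -93/290 3/145]
x' = x̄ + K·y = [532/145, 299/290]
P' = (I − K·H)·P̄ = [963/290 84/145; 84/145 93/290]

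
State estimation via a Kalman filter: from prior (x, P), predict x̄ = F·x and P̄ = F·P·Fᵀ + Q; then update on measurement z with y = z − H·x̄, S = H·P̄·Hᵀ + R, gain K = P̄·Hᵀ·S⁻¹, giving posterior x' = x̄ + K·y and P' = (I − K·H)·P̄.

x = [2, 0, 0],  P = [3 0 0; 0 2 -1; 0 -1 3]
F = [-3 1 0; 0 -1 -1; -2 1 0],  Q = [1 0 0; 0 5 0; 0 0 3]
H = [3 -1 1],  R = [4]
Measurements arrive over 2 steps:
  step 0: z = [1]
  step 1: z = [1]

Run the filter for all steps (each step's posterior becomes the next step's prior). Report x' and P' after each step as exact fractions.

step 0: x̄ = F·x = [-6, 0, -4]
step 0: P̄ = F·P·Fᵀ + Q = [30 -1 20; -1 8 -1; 20 -1 17]
step 0: y = z − H·x̄ = [23]
step 0: S = H·P̄·Hᵀ + R = [427]
step 0: K = P̄·Hᵀ·S⁻¹ = [111/427; -12/427; 78/427]
step 0: x' = x̄ + K·y = [-9/427, -276/427, 86/427]
step 0: P' = (I − K·H)·P̄ = [489/427 905/427 -118/427; 905/427 3272/427 509/427; -118/427 509/427 1175/427]
step 1: x̄ = F·x = [-249/427, 190/427, -258/427]
step 1: P̄ = F·P·Fᵀ + Q = [2670/427 -1420/427 1681/427; -1420/427 7600/427 -2207/427; 1681/427 -2207/427 2889/427]
step 1: y = z − H·x̄ = [1622/427]
step 1: S = H·P̄·Hᵀ + R = [59247/427]
step 1: K = P̄·Hᵀ·S⁻¹ = [11111/59247; -1563/6583; 10139/59247]
step 1: x' = x̄ + K·y = [7657/59247, -3008/6583, 2716/59247]
step 1: P' = (I − K·H)·P̄ = [81347/59247 18779/6583 -30586/59247; 18779/6583 65677/6583 3088/6583; -30586/59247 3088/6583 160106/59247]

step 0: x' = [-9/427, -276/427, 86/427], P' = [489/427 905/427 -118/427; 905/427 3272/427 509/427; -118/427 509/427 1175/427]
step 1: x' = [7657/59247, -3008/6583, 2716/59247], P' = [81347/59247 18779/6583 -30586/59247; 18779/6583 65677/6583 3088/6583; -30586/59247 3088/6583 160106/59247]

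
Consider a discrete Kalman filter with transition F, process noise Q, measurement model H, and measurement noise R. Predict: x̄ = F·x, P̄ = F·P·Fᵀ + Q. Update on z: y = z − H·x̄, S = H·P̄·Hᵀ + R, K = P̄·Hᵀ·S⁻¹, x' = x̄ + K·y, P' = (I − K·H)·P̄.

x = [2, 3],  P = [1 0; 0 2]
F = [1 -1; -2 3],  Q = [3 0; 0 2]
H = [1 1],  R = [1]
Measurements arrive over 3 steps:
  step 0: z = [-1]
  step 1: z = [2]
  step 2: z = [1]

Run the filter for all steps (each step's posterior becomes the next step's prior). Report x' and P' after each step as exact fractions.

step 0: x' = [-1/3, -1/3], P' = [86/15 -88/15; -88/15 104/15]
step 1: x' = [-1197/944, 1525/472], P' = [8321/944 -4417/472; -4417/472 2569/236]
step 2: x' = [-53209/90425, 149987/90425], P' = [820529/90425 -873072/90425; -873072/90425 1015096/90425]

step 0: x̄ = F·x = [-1, 5]
step 0: P̄ = F·P·Fᵀ + Q = [6 -8; -8 24]
step 0: y = z − H·x̄ = [-5]
step 0: S = H·P̄·Hᵀ + R = [15]
step 0: K = P̄·Hᵀ·S⁻¹ = [-2/15; 16/15]
step 0: x' = x̄ + K·y = [-1/3, -1/3]
step 0: P' = (I − K·H)·P̄ = [86/15 -88/15; -88/15 104/15]
step 1: x̄ = F·x = [0, -1/3]
step 1: P̄ = F·P·Fᵀ + Q = [137/5 -308/5; -308/5 2366/15]
step 1: y = z − H·x̄ = [7/3]
step 1: S = H·P̄·Hᵀ + R = [944/15]
step 1: K = P̄·Hᵀ·S⁻¹ = [-513/944; 721/472]
step 1: x' = x̄ + K·y = [-1197/944, 1525/472]
step 1: P' = (I − K·H)·P̄ = [8321/944 -4417/472; -4417/472 2569/236]
step 2: x̄ = F·x = [-4247/944, 1443/118]
step 2: P̄ = F·P·Fᵀ + Q = [39097/944 -11455/118; -11455/118 14604/59]
step 2: y = z − H·x̄ = [-6353/944]
step 2: S = H·P̄·Hᵀ + R = [90425/944]
step 2: K = P̄·Hᵀ·S⁻¹ = [-52543/90425; 142024/90425]
step 2: x' = x̄ + K·y = [-53209/90425, 149987/90425]
step 2: P' = (I − K·H)·P̄ = [820529/90425 -873072/90425; -873072/90425 1015096/90425]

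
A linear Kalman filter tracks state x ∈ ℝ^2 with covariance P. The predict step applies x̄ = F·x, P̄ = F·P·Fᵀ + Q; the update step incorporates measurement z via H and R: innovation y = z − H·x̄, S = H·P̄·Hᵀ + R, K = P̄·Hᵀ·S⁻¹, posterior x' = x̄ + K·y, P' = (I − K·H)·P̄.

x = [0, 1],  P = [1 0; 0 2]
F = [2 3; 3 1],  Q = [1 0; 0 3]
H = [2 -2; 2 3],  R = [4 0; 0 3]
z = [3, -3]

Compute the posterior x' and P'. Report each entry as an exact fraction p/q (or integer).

x' = [1031/3236, -5725/4854]
P' = [735/1618 -83/809; -83/809 644/2427]

x̄ = F·x = [3, 1]
P̄ = F·P·Fᵀ + Q = [23 12; 12 14]
y = z − H·x̄ = [-1, -12]
S = H·P̄·Hᵀ + R = [56 32; 32 365]
K = P̄·Hᵀ·S⁻¹ = [901/3236 162/809; -893/4854 478/2427]
x' = x̄ + K·y = [1031/3236, -5725/4854]
P' = (I − K·H)·P̄ = [735/1618 -83/809; -83/809 644/2427]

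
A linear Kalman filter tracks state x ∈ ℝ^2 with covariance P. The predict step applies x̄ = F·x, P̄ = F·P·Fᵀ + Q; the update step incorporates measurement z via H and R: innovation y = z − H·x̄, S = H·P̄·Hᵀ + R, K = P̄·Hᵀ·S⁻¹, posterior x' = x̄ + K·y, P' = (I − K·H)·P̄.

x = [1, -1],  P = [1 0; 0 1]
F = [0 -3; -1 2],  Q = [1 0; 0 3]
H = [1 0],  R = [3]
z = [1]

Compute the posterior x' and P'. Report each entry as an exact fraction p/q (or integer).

x' = [19/13, -27/13]
P' = [30/13 -18/13; -18/13 68/13]

x̄ = F·x = [3, -3]
P̄ = F·P·Fᵀ + Q = [10 -6; -6 8]
y = z − H·x̄ = [-2]
S = H·P̄·Hᵀ + R = [13]
K = P̄·Hᵀ·S⁻¹ = [10/13; -6/13]
x' = x̄ + K·y = [19/13, -27/13]
P' = (I − K·H)·P̄ = [30/13 -18/13; -18/13 68/13]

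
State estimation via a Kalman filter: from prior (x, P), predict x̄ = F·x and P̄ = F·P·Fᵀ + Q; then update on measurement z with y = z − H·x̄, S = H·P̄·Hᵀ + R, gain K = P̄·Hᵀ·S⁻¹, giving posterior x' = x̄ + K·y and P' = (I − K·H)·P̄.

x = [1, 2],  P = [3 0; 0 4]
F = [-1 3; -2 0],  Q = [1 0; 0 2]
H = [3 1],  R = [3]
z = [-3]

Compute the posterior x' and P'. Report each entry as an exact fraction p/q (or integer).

x̄ = F·x = [5, -2]
P̄ = F·P·Fᵀ + Q = [40 6; 6 14]
y = z − H·x̄ = [-16]
S = H·P̄·Hᵀ + R = [413]
K = P̄·Hᵀ·S⁻¹ = [18/59; 32/413]
x' = x̄ + K·y = [7/59, -1338/413]
P' = (I − K·H)·P̄ = [92/59 -222/59; -222/59 4758/413]

x' = [7/59, -1338/413]
P' = [92/59 -222/59; -222/59 4758/413]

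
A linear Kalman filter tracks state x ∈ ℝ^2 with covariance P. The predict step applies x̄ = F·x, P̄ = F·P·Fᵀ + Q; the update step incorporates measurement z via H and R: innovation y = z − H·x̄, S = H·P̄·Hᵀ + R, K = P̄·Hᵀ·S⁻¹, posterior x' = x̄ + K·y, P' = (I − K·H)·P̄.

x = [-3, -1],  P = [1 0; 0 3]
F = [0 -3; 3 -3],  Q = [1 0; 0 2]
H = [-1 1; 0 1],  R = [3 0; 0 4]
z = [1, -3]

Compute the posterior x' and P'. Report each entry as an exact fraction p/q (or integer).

x̄ = F·x = [3, -6]
P̄ = F·P·Fᵀ + Q = [28 27; 27 38]
y = z − H·x̄ = [10, 3]
S = H·P̄·Hᵀ + R = [15 11; 11 42]
K = P̄·Hᵀ·S⁻¹ = [-339/509 416/509; 44/509 449/509]
x' = x̄ + K·y = [-615/509, -1267/509]
P' = (I − K·H)·P̄ = [2681/509 1664/509; 1664/509 1796/509]

x' = [-615/509, -1267/509]
P' = [2681/509 1664/509; 1664/509 1796/509]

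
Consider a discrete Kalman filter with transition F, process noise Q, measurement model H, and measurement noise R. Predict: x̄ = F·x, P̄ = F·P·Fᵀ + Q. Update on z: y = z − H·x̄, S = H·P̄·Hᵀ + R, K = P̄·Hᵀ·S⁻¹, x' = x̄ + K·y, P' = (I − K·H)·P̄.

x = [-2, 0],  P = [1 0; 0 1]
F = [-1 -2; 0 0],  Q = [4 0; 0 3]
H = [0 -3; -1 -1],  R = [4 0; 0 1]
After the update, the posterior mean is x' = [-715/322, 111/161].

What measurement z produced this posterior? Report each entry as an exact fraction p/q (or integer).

z = [-3, 2]

x̄ = F·x = [2, 0]
P̄ = F·P·Fᵀ + Q = [9 0; 0 3]
S = H·P̄·Hᵀ + R = [31 9; 9 13]
K = P̄·Hᵀ·S⁻¹ = [81/322 -279/322; -45/161 -6/161]
x' − x̄ = [-1359/322, 111/161] = K·y
y = (KᵀK)⁻¹·Kᵀ·(x' − x̄) = [-3, 4]
z = y + H·x̄ = [-3, 4] + [0, -2] = [-3, 2]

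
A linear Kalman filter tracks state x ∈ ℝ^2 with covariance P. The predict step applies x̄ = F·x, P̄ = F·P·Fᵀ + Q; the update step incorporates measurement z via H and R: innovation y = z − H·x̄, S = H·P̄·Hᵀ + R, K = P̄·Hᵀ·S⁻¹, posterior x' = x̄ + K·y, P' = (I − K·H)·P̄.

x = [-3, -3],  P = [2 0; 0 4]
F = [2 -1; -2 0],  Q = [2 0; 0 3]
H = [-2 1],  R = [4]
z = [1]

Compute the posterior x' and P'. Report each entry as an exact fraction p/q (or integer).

x' = [87/103, 321/103]
P' = [146/103 148/103; 148/103 404/103]

x̄ = F·x = [-3, 6]
P̄ = F·P·Fᵀ + Q = [14 -8; -8 11]
y = z − H·x̄ = [-11]
S = H·P̄·Hᵀ + R = [103]
K = P̄·Hᵀ·S⁻¹ = [-36/103; 27/103]
x' = x̄ + K·y = [87/103, 321/103]
P' = (I − K·H)·P̄ = [146/103 148/103; 148/103 404/103]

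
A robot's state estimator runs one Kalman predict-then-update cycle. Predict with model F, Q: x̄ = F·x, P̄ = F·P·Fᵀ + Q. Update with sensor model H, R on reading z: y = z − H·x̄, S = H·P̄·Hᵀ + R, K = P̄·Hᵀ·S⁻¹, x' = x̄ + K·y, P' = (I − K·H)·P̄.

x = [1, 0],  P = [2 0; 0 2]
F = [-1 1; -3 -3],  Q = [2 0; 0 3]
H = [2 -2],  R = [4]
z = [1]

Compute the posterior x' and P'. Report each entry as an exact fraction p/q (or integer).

x' = [-55/46, -159/92]
P' = [120/23 117/23; 117/23 273/46]

x̄ = F·x = [-1, -3]
P̄ = F·P·Fᵀ + Q = [6 0; 0 39]
y = z − H·x̄ = [-3]
S = H·P̄·Hᵀ + R = [184]
K = P̄·Hᵀ·S⁻¹ = [3/46; -39/92]
x' = x̄ + K·y = [-55/46, -159/92]
P' = (I − K·H)·P̄ = [120/23 117/23; 117/23 273/46]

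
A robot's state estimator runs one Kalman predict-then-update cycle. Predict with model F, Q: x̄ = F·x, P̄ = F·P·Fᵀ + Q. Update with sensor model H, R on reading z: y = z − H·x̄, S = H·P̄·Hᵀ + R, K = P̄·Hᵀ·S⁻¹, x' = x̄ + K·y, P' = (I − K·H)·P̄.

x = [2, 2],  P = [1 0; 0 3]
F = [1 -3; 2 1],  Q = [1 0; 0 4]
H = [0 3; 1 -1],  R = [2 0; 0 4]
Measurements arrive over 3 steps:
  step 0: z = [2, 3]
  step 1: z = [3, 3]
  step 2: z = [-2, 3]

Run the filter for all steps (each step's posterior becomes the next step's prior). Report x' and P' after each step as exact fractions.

step 0: x' = [4571/1471, 1056/1471], P' = [5246/1471 242/1471; 242/1471 314/1471]
step 1: x' = [1550593/1016120, 28263/29032], P' = [1037907/508060 2013/14516; 2013/14516 3145/14516]
step 2: x' = [-81158964/464449681, -322438619/464449681], P' = [911395994/464449681 58224654/464449681; 58224654/464449681 99684246/464449681]

step 0: x̄ = F·x = [-4, 6]
step 0: P̄ = F·P·Fᵀ + Q = [29 -7; -7 11]
step 0: y = z − H·x̄ = [-16, 13]
step 0: S = H·P̄·Hᵀ + R = [101 -54; -54 58]
step 0: K = P̄·Hᵀ·S⁻¹ = [363/1471 1251/1471; 471/1471 -18/1471]
step 0: x' = x̄ + K·y = [4571/1471, 1056/1471]
step 0: P' = (I − K·H)·P̄ = [5246/1471 242/1471; 242/1471 314/1471]
step 1: x̄ = F·x = [1403/1471, 10198/1471]
step 1: P̄ = F·P·Fᵀ + Q = [8091/1471 8340/1471; 8340/1471 28150/1471]
step 1: y = z − H·x̄ = [-26181/1471, 13208/1471]
step 1: S = H·P̄·Hᵀ + R = [256292/1471 -59430/1471; -59430/1471 25445/1471]
step 1: K = P̄·Hᵀ·S⁻¹ = [6039/29032 241863/508060; 9435/29032 -283/14516]
step 1: x' = x̄ + K·y = [1550593/1016120, 28263/29032]
step 1: P' = (I − K·H)·P̄ = [1037907/508060 2013/14516; 2013/14516 3145/14516]
step 2: x̄ = F·x = [-708511/508060, 4090391/1016120]
step 2: P̄ = F·P·Fᵀ + Q = [528478/127015 696657/254030; 696657/254030 6575763/508060]
step 2: y = z − H·x̄ = [-14303413/1016120, 8555773/1016120]
step 2: S = H·P̄·Hᵀ + R = [60197987/508060 -15547347/508060; -15547347/508060 7935287/508060]
step 2: K = P̄·Hᵀ·S⁻¹ = [87336981/464449681 213292835/464449681; 149526369/464449681 -10364898/464449681]
step 2: x' = x̄ + K·y = [-81158964/464449681, -322438619/464449681]
step 2: P' = (I − K·H)·P̄ = [911395994/464449681 58224654/464449681; 58224654/464449681 99684246/464449681]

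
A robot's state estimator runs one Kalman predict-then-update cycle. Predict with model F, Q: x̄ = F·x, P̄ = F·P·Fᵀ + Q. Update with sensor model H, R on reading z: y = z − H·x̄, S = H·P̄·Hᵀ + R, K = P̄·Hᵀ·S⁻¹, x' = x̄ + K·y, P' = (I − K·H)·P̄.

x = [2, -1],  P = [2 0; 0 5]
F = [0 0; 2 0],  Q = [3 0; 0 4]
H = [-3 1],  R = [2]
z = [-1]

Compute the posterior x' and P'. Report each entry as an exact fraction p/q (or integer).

x' = [45/41, 104/41]
P' = [42/41 108/41; 108/41 348/41]

x̄ = F·x = [0, 4]
P̄ = F·P·Fᵀ + Q = [3 0; 0 12]
y = z − H·x̄ = [-5]
S = H·P̄·Hᵀ + R = [41]
K = P̄·Hᵀ·S⁻¹ = [-9/41; 12/41]
x' = x̄ + K·y = [45/41, 104/41]
P' = (I − K·H)·P̄ = [42/41 108/41; 108/41 348/41]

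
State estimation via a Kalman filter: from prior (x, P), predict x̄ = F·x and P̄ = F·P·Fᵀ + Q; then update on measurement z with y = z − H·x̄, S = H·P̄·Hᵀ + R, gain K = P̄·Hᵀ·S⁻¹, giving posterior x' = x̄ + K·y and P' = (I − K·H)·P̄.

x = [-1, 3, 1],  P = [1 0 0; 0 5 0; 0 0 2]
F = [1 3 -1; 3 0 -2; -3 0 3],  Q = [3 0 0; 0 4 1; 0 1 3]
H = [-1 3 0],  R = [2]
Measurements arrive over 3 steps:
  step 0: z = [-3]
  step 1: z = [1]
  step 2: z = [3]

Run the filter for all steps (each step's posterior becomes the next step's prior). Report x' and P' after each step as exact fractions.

step 0: x̄ = F·x = [7, -5, 6]
step 0: P̄ = F·P·Fᵀ + Q = [51 7 -9; 7 21 -20; -9 -20 30]
step 0: y = z − H·x̄ = [19]
step 0: S = H·P̄·Hᵀ + R = [200]
step 0: K = P̄·Hᵀ·S⁻¹ = [-3/20; 7/25; -51/200]
step 0: x' = x̄ + K·y = [83/20, 8/25, 231/200]
step 0: P' = (I − K·H)·P̄ = [93/2 77/5 -333/20; 77/5 133/25 -143/25; -333/20 -143/25 3399/200]
step 1: x̄ = F·x = [791/200, 507/50, -1797/200]
step 1: P̄ = F·P·Fᵀ + Q = [54879/200 21483/50 -96093/200; 21483/50 17257/25 -38461/50; -96093/200 -38461/50 174831/200]
step 1: y = z − H·x̄ = [-5093/200]
step 1: S = H·P̄·Hᵀ + R = [782191/200]
step 1: K = P̄·Hᵀ·S⁻¹ = [202917/782191; 328236/782191; -365439/782191]
step 1: x' = x̄ + K·y = [-2073716/782191, -427113/782191, 2277918/782191]
step 1: P' = (I − K·H)·P̄ = [8752755/782191 3052863/782191 -5046471/782191; 3052863/782191 1236445/782191 -1925783/782191; -5046471/782191 -1925783/782191 16027860/782191]
step 2: x̄ = F·x = [-5632973/782191, -10776984/782191, 13054902/782191]
step 2: P̄ = F·P·Fᵀ + Q = [78220011/782191 122576805/782191 -149428485/782191; 122576805/782191 206572651/782191 -249856829/782191; -149428485/782191 -249856829/782191 316208586/782191]
step 2: y = z − H·x̄ = [29044552/782191]
step 2: S = H·P̄·Hᵀ + R = [1203477422/782191]
step 2: K = P̄·Hᵀ·S⁻¹ = [144755202/601738711; 35510082/85962673; -300071001/601738711]
step 2: x' = x̄ + K·y = [1041653611/601738711, 134182152/85962673, -1099204530/601738711]
step 2: P' = (I − K·H)·P̄ = [6596690043/601738711 327914307/85962673 -3890644641/601738711; 327914307/85962673 132978157/85962673 -213846983/85962673; -3890644641/601738711 -213846983/85962673 13027170684/601738711]

step 0: x' = [83/20, 8/25, 231/200], P' = [93/2 77/5 -333/20; 77/5 133/25 -143/25; -333/20 -143/25 3399/200]
step 1: x' = [-2073716/782191, -427113/782191, 2277918/782191], P' = [8752755/782191 3052863/782191 -5046471/782191; 3052863/782191 1236445/782191 -1925783/782191; -5046471/782191 -1925783/782191 16027860/782191]
step 2: x' = [1041653611/601738711, 134182152/85962673, -1099204530/601738711], P' = [6596690043/601738711 327914307/85962673 -3890644641/601738711; 327914307/85962673 132978157/85962673 -213846983/85962673; -3890644641/601738711 -213846983/85962673 13027170684/601738711]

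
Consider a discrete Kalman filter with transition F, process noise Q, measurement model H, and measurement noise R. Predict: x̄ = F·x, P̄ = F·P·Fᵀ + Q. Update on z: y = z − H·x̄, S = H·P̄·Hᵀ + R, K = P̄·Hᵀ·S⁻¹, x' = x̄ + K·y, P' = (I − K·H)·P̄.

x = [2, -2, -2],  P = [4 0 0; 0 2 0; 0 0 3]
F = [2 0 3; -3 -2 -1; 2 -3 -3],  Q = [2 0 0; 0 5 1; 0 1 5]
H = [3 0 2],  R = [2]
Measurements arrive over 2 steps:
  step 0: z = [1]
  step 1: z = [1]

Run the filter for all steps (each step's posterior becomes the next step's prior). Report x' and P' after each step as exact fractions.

step 0: x' = [-3903/539, 2575/539, 559/49], P' = [11486/539 -6148/539 -1556/49; -6148/539 17419/539 829/49; -1556/49 829/49 2343/49]
step 1: x' = [11475235/1411717, 9603266/1411717, -16543566/1411717], P' = [84412762/1411717 87571360/1411717 -126860774/1411717; 87571360/1411717 131817075/1411717 -131231333/1411717; -126860774/1411717 -131231333/1411717 191358927/1411717]

step 0: x̄ = F·x = [-2, 0, 16]
step 0: P̄ = F·P·Fᵀ + Q = [45 -33 -11; -33 52 -2; -11 -2 66]
step 0: y = z − H·x̄ = [-25]
step 0: S = H·P̄·Hᵀ + R = [539]
step 0: K = P̄·Hᵀ·S⁻¹ = [113/539; -103/539; 9/49]
step 0: x' = x̄ + K·y = [-3903/539, 2575/539, 559/49]
step 0: P' = (I − K·H)·P̄ = [11486/539 -6148/539 -1556/49; -6148/539 17419/539 829/49; -1556/49 829/49 2343/49]
step 1: x̄ = F·x = [10641/539, 410/539, -4854/77]
step 1: P̄ = F·P·Fᵀ + Q = [73587/539 11919/539 -33028/77; 11919/539 61522/539 6425/77; -33028/77 6425/77 17973/11]
step 1: y = z − H·x̄ = [36572/539]
step 1: S = H·P̄·Hᵀ + R = [1411717/539]
step 1: K = P̄·Hᵀ·S⁻¹ = [-241631/1411717; 125707/1411717; 1067766/1411717]
step 1: x' = x̄ + K·y = [11475235/1411717, 9603266/1411717, -16543566/1411717]
step 1: P' = (I − K·H)·P̄ = [84412762/1411717 87571360/1411717 -126860774/1411717; 87571360/1411717 131817075/1411717 -131231333/1411717; -126860774/1411717 -131231333/1411717 191358927/1411717]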